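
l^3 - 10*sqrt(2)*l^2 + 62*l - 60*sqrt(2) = (l - 5*sqrt(2))*(l - 3*sqrt(2))*(l - 2*sqrt(2))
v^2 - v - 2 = (v - 2)*(v + 1)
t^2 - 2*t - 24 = (t - 6)*(t + 4)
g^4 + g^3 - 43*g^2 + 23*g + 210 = (g - 5)*(g - 3)*(g + 2)*(g + 7)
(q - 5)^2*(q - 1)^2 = q^4 - 12*q^3 + 46*q^2 - 60*q + 25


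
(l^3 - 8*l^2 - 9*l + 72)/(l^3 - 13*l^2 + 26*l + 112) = (l^2 - 9)/(l^2 - 5*l - 14)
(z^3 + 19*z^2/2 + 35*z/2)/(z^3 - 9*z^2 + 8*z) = (2*z^2 + 19*z + 35)/(2*(z^2 - 9*z + 8))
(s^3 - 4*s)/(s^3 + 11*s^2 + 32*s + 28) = s*(s - 2)/(s^2 + 9*s + 14)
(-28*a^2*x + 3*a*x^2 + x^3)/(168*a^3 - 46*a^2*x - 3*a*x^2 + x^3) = x/(-6*a + x)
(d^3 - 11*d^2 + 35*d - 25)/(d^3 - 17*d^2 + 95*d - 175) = (d - 1)/(d - 7)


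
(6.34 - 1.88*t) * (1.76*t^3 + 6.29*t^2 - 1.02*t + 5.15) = -3.3088*t^4 - 0.666799999999999*t^3 + 41.7962*t^2 - 16.1488*t + 32.651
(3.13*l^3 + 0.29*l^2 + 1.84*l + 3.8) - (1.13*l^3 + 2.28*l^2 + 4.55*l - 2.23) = 2.0*l^3 - 1.99*l^2 - 2.71*l + 6.03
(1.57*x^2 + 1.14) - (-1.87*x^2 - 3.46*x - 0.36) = 3.44*x^2 + 3.46*x + 1.5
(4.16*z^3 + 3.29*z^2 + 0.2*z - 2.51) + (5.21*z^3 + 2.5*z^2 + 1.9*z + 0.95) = 9.37*z^3 + 5.79*z^2 + 2.1*z - 1.56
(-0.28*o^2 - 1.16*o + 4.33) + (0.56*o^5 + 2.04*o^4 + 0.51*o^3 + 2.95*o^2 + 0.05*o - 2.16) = 0.56*o^5 + 2.04*o^4 + 0.51*o^3 + 2.67*o^2 - 1.11*o + 2.17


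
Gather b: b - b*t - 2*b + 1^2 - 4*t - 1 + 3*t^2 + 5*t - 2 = b*(-t - 1) + 3*t^2 + t - 2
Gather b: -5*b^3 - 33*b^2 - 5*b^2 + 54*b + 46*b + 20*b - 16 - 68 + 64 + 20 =-5*b^3 - 38*b^2 + 120*b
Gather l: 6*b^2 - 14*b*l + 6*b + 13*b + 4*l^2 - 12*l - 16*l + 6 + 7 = 6*b^2 + 19*b + 4*l^2 + l*(-14*b - 28) + 13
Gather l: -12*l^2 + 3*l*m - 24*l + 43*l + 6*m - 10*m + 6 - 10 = -12*l^2 + l*(3*m + 19) - 4*m - 4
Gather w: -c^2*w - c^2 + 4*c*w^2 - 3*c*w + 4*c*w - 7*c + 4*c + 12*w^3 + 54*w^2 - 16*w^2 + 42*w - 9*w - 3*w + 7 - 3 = -c^2 - 3*c + 12*w^3 + w^2*(4*c + 38) + w*(-c^2 + c + 30) + 4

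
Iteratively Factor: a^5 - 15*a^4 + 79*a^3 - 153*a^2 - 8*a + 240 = (a - 5)*(a^4 - 10*a^3 + 29*a^2 - 8*a - 48) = (a - 5)*(a + 1)*(a^3 - 11*a^2 + 40*a - 48) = (a - 5)*(a - 4)*(a + 1)*(a^2 - 7*a + 12) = (a - 5)*(a - 4)*(a - 3)*(a + 1)*(a - 4)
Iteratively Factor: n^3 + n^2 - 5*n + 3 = (n + 3)*(n^2 - 2*n + 1) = (n - 1)*(n + 3)*(n - 1)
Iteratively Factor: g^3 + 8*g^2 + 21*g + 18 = (g + 3)*(g^2 + 5*g + 6) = (g + 2)*(g + 3)*(g + 3)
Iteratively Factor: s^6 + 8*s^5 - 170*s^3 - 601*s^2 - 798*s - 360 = (s - 5)*(s^5 + 13*s^4 + 65*s^3 + 155*s^2 + 174*s + 72) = (s - 5)*(s + 1)*(s^4 + 12*s^3 + 53*s^2 + 102*s + 72) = (s - 5)*(s + 1)*(s + 3)*(s^3 + 9*s^2 + 26*s + 24) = (s - 5)*(s + 1)*(s + 3)*(s + 4)*(s^2 + 5*s + 6) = (s - 5)*(s + 1)*(s + 3)^2*(s + 4)*(s + 2)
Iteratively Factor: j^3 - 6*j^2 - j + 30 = (j - 3)*(j^2 - 3*j - 10) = (j - 3)*(j + 2)*(j - 5)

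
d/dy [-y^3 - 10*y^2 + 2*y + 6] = -3*y^2 - 20*y + 2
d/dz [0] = 0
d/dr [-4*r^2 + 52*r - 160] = 52 - 8*r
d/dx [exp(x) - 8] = exp(x)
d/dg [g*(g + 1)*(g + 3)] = 3*g^2 + 8*g + 3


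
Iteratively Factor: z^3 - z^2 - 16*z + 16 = (z - 1)*(z^2 - 16) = (z - 1)*(z + 4)*(z - 4)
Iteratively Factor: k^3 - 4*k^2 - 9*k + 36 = (k - 4)*(k^2 - 9) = (k - 4)*(k + 3)*(k - 3)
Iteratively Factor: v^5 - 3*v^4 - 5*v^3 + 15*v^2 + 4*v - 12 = (v - 3)*(v^4 - 5*v^2 + 4) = (v - 3)*(v + 2)*(v^3 - 2*v^2 - v + 2) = (v - 3)*(v - 1)*(v + 2)*(v^2 - v - 2) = (v - 3)*(v - 1)*(v + 1)*(v + 2)*(v - 2)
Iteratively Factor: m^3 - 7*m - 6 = (m + 1)*(m^2 - m - 6) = (m - 3)*(m + 1)*(m + 2)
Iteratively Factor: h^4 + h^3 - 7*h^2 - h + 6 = (h + 1)*(h^3 - 7*h + 6) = (h + 1)*(h + 3)*(h^2 - 3*h + 2) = (h - 2)*(h + 1)*(h + 3)*(h - 1)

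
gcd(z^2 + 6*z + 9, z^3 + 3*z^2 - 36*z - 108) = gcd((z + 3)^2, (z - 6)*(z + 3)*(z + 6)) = z + 3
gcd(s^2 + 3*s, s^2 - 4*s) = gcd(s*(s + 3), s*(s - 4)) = s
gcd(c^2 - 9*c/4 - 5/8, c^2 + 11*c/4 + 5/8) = c + 1/4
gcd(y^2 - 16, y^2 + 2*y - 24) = y - 4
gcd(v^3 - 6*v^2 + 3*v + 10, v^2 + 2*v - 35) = v - 5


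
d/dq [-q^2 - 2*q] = -2*q - 2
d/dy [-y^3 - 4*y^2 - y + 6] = -3*y^2 - 8*y - 1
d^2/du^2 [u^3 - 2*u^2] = 6*u - 4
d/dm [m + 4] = 1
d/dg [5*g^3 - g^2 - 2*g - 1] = 15*g^2 - 2*g - 2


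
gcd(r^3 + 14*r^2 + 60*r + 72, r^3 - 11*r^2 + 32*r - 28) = 1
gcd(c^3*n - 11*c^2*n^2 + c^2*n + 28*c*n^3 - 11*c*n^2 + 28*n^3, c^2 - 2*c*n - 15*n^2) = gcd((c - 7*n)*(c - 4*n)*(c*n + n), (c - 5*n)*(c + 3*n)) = 1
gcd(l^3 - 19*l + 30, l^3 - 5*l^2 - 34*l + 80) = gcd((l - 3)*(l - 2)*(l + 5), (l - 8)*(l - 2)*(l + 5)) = l^2 + 3*l - 10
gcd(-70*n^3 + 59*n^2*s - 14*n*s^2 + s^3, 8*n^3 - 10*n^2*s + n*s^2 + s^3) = -2*n + s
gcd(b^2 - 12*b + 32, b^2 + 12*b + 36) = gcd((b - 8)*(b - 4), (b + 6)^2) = 1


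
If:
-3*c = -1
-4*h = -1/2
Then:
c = 1/3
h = 1/8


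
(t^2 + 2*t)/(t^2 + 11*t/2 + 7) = 2*t/(2*t + 7)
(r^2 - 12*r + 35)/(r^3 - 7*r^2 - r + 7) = (r - 5)/(r^2 - 1)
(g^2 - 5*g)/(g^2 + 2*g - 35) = g/(g + 7)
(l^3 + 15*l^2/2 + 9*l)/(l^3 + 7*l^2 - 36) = l*(2*l + 3)/(2*(l^2 + l - 6))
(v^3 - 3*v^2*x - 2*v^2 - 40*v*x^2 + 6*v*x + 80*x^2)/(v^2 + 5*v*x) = v - 8*x - 2 + 16*x/v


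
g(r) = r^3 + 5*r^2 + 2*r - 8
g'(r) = 3*r^2 + 10*r + 2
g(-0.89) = -6.52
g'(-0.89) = -4.52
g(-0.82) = -6.83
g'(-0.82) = -4.18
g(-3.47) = 3.48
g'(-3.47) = 3.42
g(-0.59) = -7.64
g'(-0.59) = -2.86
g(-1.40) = -3.74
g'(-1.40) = -6.12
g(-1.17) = -5.10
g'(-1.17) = -5.59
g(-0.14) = -8.18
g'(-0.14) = 0.66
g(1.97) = 22.99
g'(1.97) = 33.34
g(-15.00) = -2288.00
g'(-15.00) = 527.00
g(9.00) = 1144.00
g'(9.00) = 335.00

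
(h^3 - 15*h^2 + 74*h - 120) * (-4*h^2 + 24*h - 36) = -4*h^5 + 84*h^4 - 692*h^3 + 2796*h^2 - 5544*h + 4320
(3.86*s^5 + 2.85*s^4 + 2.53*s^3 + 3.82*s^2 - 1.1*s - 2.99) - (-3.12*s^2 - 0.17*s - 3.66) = 3.86*s^5 + 2.85*s^4 + 2.53*s^3 + 6.94*s^2 - 0.93*s + 0.67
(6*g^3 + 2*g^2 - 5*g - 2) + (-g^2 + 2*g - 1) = 6*g^3 + g^2 - 3*g - 3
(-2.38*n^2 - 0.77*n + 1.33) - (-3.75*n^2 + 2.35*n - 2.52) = 1.37*n^2 - 3.12*n + 3.85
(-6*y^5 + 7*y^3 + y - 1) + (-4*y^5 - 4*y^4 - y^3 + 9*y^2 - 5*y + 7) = -10*y^5 - 4*y^4 + 6*y^3 + 9*y^2 - 4*y + 6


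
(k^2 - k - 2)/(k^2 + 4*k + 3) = (k - 2)/(k + 3)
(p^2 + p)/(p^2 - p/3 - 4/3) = 3*p/(3*p - 4)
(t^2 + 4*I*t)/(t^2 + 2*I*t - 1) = t*(t + 4*I)/(t^2 + 2*I*t - 1)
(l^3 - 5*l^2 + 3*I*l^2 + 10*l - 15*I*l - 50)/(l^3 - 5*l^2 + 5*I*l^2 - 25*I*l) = (l - 2*I)/l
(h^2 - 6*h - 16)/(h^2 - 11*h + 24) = (h + 2)/(h - 3)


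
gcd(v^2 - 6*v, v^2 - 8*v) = v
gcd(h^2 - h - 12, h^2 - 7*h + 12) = h - 4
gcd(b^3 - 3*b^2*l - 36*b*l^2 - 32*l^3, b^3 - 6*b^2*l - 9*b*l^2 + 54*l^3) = 1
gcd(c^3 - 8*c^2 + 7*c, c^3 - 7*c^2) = c^2 - 7*c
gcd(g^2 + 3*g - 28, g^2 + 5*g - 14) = g + 7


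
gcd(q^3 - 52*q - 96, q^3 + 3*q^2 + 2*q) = q + 2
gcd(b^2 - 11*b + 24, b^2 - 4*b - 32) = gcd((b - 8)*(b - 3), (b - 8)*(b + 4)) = b - 8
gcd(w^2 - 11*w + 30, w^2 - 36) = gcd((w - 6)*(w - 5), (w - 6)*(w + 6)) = w - 6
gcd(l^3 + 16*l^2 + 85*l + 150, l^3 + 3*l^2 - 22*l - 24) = l + 6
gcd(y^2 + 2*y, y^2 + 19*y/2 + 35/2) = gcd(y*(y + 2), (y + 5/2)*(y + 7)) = 1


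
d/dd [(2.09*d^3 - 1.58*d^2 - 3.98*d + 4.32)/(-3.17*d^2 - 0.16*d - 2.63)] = (-6.6253*d^4 - 0.668799999999999*d^3 - 28.8539*d^2 + 35.6996*d + 11.1586)/(10.0489*d^4 + 1.0144*d^3 + 16.6998*d^2 + 0.8416*d + 6.9169)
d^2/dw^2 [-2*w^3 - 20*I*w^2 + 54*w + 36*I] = -12*w - 40*I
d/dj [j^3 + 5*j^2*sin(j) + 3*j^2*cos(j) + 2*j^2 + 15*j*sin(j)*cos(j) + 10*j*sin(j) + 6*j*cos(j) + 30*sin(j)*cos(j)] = -3*j^2*sin(j) + 5*j^2*cos(j) + 3*j^2 + 4*j*sin(j) + 16*j*cos(j) + 15*j*cos(2*j) + 4*j + 10*sin(j) + 15*sin(2*j)/2 + 6*cos(j) + 30*cos(2*j)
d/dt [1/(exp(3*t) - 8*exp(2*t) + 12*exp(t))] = (-3*exp(2*t) + 16*exp(t) - 12)*exp(-t)/(exp(2*t) - 8*exp(t) + 12)^2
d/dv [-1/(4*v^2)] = 1/(2*v^3)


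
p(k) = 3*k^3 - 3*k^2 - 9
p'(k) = 9*k^2 - 6*k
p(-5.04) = -469.28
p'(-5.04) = 258.85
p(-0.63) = -10.94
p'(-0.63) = 7.35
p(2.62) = 24.36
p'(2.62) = 46.06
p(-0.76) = -12.05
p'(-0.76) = 9.76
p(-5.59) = -626.77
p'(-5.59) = 314.77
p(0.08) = -9.02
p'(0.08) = -0.42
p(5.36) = 366.78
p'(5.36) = 226.41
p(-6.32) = -886.14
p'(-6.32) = 397.40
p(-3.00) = -117.00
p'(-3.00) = 99.00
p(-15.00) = -10809.00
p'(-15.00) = 2115.00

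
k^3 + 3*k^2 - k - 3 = (k - 1)*(k + 1)*(k + 3)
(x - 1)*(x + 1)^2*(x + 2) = x^4 + 3*x^3 + x^2 - 3*x - 2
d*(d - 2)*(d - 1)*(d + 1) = d^4 - 2*d^3 - d^2 + 2*d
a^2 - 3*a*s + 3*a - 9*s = (a + 3)*(a - 3*s)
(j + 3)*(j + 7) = j^2 + 10*j + 21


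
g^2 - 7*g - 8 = (g - 8)*(g + 1)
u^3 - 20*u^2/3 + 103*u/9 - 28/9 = (u - 4)*(u - 7/3)*(u - 1/3)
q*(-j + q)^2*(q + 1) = j^2*q^2 + j^2*q - 2*j*q^3 - 2*j*q^2 + q^4 + q^3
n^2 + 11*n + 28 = (n + 4)*(n + 7)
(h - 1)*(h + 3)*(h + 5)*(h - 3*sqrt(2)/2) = h^4 - 3*sqrt(2)*h^3/2 + 7*h^3 - 21*sqrt(2)*h^2/2 + 7*h^2 - 15*h - 21*sqrt(2)*h/2 + 45*sqrt(2)/2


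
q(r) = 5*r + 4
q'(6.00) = 5.00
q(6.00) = 34.00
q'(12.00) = 5.00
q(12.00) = 64.00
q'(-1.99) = 5.00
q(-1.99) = -5.95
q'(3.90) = 5.00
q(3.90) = 23.50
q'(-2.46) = 5.00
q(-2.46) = -8.30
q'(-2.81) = 5.00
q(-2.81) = -10.05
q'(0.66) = 5.00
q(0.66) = 7.30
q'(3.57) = 5.00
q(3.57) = 21.85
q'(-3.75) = 5.00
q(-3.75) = -14.75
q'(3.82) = 5.00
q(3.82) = 23.10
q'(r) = 5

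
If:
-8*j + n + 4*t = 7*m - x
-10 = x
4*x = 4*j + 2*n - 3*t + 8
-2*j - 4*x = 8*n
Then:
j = 6*t/7 - 116/7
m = 922/49 - 43*t/98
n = 64/7 - 3*t/14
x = -10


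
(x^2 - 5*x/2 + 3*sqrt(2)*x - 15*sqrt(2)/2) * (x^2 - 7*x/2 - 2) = x^4 - 6*x^3 + 3*sqrt(2)*x^3 - 18*sqrt(2)*x^2 + 27*x^2/4 + 5*x + 81*sqrt(2)*x/4 + 15*sqrt(2)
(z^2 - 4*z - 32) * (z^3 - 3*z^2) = z^5 - 7*z^4 - 20*z^3 + 96*z^2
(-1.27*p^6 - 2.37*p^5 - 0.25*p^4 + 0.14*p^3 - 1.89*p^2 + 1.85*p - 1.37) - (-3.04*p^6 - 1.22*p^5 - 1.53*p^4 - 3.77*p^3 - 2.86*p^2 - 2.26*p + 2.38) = 1.77*p^6 - 1.15*p^5 + 1.28*p^4 + 3.91*p^3 + 0.97*p^2 + 4.11*p - 3.75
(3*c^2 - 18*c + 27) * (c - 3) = 3*c^3 - 27*c^2 + 81*c - 81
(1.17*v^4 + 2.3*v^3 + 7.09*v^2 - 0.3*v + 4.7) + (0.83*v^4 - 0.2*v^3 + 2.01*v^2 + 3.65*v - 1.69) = 2.0*v^4 + 2.1*v^3 + 9.1*v^2 + 3.35*v + 3.01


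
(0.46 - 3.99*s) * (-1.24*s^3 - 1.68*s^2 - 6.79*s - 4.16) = 4.9476*s^4 + 6.1328*s^3 + 26.3193*s^2 + 13.475*s - 1.9136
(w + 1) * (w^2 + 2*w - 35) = w^3 + 3*w^2 - 33*w - 35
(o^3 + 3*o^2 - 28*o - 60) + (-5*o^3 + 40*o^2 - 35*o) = -4*o^3 + 43*o^2 - 63*o - 60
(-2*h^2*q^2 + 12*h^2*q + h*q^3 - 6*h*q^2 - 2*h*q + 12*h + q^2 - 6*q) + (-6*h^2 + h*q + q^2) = -2*h^2*q^2 + 12*h^2*q - 6*h^2 + h*q^3 - 6*h*q^2 - h*q + 12*h + 2*q^2 - 6*q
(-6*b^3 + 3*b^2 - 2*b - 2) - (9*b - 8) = -6*b^3 + 3*b^2 - 11*b + 6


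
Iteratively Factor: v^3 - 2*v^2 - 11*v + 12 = (v - 4)*(v^2 + 2*v - 3) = (v - 4)*(v - 1)*(v + 3)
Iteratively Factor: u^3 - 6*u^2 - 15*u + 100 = (u + 4)*(u^2 - 10*u + 25) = (u - 5)*(u + 4)*(u - 5)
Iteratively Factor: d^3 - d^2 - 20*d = (d)*(d^2 - d - 20) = d*(d - 5)*(d + 4)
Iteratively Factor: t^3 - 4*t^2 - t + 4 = (t + 1)*(t^2 - 5*t + 4) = (t - 1)*(t + 1)*(t - 4)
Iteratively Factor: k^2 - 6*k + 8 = (k - 2)*(k - 4)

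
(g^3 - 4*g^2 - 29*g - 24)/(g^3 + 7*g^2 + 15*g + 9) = (g - 8)/(g + 3)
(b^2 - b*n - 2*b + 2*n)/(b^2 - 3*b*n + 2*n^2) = (b - 2)/(b - 2*n)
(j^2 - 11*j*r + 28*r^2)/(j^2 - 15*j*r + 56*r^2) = (-j + 4*r)/(-j + 8*r)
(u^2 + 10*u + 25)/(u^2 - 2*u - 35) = (u + 5)/(u - 7)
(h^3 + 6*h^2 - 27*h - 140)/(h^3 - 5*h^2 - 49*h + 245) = (h + 4)/(h - 7)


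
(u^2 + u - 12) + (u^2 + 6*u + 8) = 2*u^2 + 7*u - 4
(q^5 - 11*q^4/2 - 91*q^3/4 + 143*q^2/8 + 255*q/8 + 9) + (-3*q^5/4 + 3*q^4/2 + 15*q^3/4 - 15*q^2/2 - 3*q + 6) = q^5/4 - 4*q^4 - 19*q^3 + 83*q^2/8 + 231*q/8 + 15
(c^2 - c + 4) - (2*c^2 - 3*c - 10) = -c^2 + 2*c + 14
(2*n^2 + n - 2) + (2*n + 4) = 2*n^2 + 3*n + 2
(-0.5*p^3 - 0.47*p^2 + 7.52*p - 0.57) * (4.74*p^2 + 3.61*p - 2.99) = -2.37*p^5 - 4.0328*p^4 + 35.4431*p^3 + 25.8507*p^2 - 24.5425*p + 1.7043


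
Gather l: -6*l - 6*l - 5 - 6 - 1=-12*l - 12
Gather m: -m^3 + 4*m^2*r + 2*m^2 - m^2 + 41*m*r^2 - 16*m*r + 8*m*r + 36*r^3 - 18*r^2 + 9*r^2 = -m^3 + m^2*(4*r + 1) + m*(41*r^2 - 8*r) + 36*r^3 - 9*r^2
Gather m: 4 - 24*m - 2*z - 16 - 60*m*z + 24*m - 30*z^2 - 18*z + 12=-60*m*z - 30*z^2 - 20*z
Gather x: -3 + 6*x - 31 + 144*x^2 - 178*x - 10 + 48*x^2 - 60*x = 192*x^2 - 232*x - 44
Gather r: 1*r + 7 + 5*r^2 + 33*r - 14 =5*r^2 + 34*r - 7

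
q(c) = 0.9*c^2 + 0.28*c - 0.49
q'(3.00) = 5.68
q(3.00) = 8.45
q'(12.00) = 21.88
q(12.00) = 132.47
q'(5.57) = 10.31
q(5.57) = 28.99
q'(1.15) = 2.35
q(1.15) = 1.02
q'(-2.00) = -3.32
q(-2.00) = 2.55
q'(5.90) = 10.90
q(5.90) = 32.49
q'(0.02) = 0.32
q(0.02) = -0.48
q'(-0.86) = -1.27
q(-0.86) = -0.07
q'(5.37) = 9.95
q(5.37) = 26.97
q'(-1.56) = -2.53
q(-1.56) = 1.26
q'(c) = 1.8*c + 0.28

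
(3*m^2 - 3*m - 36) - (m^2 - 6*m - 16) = 2*m^2 + 3*m - 20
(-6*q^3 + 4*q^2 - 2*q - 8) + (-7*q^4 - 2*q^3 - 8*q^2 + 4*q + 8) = -7*q^4 - 8*q^3 - 4*q^2 + 2*q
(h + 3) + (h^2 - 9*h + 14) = h^2 - 8*h + 17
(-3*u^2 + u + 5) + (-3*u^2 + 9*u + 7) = -6*u^2 + 10*u + 12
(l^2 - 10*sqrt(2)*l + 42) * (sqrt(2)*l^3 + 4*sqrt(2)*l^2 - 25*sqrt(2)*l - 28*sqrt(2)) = sqrt(2)*l^5 - 20*l^4 + 4*sqrt(2)*l^4 - 80*l^3 + 17*sqrt(2)*l^3 + 140*sqrt(2)*l^2 + 500*l^2 - 1050*sqrt(2)*l + 560*l - 1176*sqrt(2)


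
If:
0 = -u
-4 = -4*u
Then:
No Solution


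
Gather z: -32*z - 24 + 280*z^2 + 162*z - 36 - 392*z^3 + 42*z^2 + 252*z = -392*z^3 + 322*z^2 + 382*z - 60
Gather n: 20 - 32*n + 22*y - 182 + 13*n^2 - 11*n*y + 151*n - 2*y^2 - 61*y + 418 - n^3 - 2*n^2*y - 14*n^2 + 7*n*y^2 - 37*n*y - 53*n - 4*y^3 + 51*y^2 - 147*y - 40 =-n^3 + n^2*(-2*y - 1) + n*(7*y^2 - 48*y + 66) - 4*y^3 + 49*y^2 - 186*y + 216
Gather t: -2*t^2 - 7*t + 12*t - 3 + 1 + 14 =-2*t^2 + 5*t + 12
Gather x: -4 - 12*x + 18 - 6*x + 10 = 24 - 18*x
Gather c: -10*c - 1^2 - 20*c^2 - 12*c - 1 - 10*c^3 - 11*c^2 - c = -10*c^3 - 31*c^2 - 23*c - 2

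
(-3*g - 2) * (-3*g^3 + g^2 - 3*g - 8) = 9*g^4 + 3*g^3 + 7*g^2 + 30*g + 16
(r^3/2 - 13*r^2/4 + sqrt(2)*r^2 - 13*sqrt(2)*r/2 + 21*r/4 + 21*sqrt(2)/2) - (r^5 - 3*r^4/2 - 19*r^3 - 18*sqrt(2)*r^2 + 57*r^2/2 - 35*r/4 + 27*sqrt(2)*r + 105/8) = -r^5 + 3*r^4/2 + 39*r^3/2 - 127*r^2/4 + 19*sqrt(2)*r^2 - 67*sqrt(2)*r/2 + 14*r - 105/8 + 21*sqrt(2)/2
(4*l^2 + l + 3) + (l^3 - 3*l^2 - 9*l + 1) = l^3 + l^2 - 8*l + 4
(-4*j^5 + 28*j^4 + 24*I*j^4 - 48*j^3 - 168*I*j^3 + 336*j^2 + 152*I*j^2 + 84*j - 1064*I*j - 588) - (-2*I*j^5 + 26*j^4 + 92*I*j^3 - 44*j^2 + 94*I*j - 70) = -4*j^5 + 2*I*j^5 + 2*j^4 + 24*I*j^4 - 48*j^3 - 260*I*j^3 + 380*j^2 + 152*I*j^2 + 84*j - 1158*I*j - 518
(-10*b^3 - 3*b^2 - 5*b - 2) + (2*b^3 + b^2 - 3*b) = -8*b^3 - 2*b^2 - 8*b - 2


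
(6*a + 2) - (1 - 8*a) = 14*a + 1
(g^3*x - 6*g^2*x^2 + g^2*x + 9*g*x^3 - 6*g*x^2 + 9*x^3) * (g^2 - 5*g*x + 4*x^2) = g^5*x - 11*g^4*x^2 + g^4*x + 43*g^3*x^3 - 11*g^3*x^2 - 69*g^2*x^4 + 43*g^2*x^3 + 36*g*x^5 - 69*g*x^4 + 36*x^5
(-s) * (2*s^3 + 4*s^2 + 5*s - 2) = -2*s^4 - 4*s^3 - 5*s^2 + 2*s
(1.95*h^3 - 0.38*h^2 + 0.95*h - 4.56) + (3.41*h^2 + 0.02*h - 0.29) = 1.95*h^3 + 3.03*h^2 + 0.97*h - 4.85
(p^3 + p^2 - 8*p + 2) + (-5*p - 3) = p^3 + p^2 - 13*p - 1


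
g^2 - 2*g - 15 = (g - 5)*(g + 3)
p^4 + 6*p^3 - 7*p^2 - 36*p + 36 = (p - 2)*(p - 1)*(p + 3)*(p + 6)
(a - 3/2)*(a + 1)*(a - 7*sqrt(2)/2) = a^3 - 7*sqrt(2)*a^2/2 - a^2/2 - 3*a/2 + 7*sqrt(2)*a/4 + 21*sqrt(2)/4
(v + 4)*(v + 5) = v^2 + 9*v + 20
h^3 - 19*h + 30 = (h - 3)*(h - 2)*(h + 5)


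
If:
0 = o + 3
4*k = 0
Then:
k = 0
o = -3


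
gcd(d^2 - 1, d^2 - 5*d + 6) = 1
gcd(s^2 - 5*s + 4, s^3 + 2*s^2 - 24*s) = s - 4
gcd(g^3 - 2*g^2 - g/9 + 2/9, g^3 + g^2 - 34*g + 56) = g - 2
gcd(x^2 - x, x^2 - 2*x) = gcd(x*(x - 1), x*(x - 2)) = x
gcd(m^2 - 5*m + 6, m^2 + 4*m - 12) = m - 2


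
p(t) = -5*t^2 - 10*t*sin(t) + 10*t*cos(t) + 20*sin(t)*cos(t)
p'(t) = -10*t*sin(t) - 10*t*cos(t) - 10*t - 20*sin(t)^2 - 10*sin(t) + 20*cos(t)^2 + 10*cos(t)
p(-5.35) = -122.41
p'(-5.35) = 120.43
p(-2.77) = -15.85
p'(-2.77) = 0.87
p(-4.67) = -61.25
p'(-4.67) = 61.04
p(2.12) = -60.53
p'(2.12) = -51.07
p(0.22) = 5.68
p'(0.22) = 20.84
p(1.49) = -23.14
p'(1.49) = -59.85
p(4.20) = -63.64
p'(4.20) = 8.62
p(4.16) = -64.01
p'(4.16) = 9.92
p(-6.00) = -215.48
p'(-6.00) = 158.06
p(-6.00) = -215.48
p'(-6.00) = 158.06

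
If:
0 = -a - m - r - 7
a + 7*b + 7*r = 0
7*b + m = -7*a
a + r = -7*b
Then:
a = 7/5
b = -1/5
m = -42/5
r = 0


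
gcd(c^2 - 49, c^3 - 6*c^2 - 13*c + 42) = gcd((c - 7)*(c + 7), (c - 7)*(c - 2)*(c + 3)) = c - 7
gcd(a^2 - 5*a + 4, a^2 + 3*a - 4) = a - 1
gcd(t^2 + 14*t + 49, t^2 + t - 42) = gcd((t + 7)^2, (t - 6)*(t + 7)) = t + 7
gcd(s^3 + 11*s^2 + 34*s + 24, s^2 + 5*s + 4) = s^2 + 5*s + 4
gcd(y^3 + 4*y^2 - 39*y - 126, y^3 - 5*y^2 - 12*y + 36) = y^2 - 3*y - 18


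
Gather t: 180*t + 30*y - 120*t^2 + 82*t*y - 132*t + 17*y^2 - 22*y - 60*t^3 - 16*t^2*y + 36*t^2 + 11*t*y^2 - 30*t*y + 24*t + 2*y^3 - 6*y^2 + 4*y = -60*t^3 + t^2*(-16*y - 84) + t*(11*y^2 + 52*y + 72) + 2*y^3 + 11*y^2 + 12*y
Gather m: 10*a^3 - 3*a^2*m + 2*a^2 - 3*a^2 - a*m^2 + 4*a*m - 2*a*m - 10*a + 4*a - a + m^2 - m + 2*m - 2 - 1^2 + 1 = 10*a^3 - a^2 - 7*a + m^2*(1 - a) + m*(-3*a^2 + 2*a + 1) - 2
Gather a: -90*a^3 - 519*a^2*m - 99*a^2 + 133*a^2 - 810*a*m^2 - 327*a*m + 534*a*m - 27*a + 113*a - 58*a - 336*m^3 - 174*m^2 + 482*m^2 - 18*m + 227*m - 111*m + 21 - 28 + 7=-90*a^3 + a^2*(34 - 519*m) + a*(-810*m^2 + 207*m + 28) - 336*m^3 + 308*m^2 + 98*m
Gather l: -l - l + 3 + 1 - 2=2 - 2*l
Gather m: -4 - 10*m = -10*m - 4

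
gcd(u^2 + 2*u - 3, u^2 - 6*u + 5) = u - 1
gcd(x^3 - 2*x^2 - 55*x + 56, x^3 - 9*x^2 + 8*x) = x^2 - 9*x + 8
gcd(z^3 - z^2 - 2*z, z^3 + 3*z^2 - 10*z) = z^2 - 2*z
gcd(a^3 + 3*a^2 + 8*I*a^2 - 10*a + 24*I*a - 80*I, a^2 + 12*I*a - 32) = a + 8*I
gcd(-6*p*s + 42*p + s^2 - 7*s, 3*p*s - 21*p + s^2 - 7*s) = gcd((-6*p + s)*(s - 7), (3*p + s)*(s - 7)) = s - 7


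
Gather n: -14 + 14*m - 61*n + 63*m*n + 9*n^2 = 14*m + 9*n^2 + n*(63*m - 61) - 14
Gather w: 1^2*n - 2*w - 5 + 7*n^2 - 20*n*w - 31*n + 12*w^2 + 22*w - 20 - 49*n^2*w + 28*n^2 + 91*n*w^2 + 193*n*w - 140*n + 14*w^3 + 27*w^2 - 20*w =35*n^2 - 170*n + 14*w^3 + w^2*(91*n + 39) + w*(-49*n^2 + 173*n) - 25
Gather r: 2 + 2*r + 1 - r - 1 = r + 2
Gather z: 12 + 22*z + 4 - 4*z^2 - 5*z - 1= -4*z^2 + 17*z + 15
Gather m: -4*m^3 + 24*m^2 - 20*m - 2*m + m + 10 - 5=-4*m^3 + 24*m^2 - 21*m + 5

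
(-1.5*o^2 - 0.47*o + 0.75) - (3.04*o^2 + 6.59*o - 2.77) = -4.54*o^2 - 7.06*o + 3.52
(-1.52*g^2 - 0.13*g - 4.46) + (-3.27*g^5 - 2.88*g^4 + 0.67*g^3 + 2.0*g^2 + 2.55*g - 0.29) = -3.27*g^5 - 2.88*g^4 + 0.67*g^3 + 0.48*g^2 + 2.42*g - 4.75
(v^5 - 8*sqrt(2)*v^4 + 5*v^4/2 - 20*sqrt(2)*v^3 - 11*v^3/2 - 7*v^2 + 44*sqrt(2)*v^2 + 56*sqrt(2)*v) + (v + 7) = v^5 - 8*sqrt(2)*v^4 + 5*v^4/2 - 20*sqrt(2)*v^3 - 11*v^3/2 - 7*v^2 + 44*sqrt(2)*v^2 + v + 56*sqrt(2)*v + 7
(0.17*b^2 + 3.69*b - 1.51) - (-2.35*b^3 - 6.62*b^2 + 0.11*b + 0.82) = 2.35*b^3 + 6.79*b^2 + 3.58*b - 2.33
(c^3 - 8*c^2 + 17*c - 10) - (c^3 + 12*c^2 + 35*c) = -20*c^2 - 18*c - 10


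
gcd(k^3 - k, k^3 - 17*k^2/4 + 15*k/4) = k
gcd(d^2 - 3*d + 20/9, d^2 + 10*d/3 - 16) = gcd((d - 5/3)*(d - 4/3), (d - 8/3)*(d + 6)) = 1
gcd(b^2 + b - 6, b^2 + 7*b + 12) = b + 3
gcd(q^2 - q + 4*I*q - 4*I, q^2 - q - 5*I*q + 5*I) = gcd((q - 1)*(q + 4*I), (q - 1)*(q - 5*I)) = q - 1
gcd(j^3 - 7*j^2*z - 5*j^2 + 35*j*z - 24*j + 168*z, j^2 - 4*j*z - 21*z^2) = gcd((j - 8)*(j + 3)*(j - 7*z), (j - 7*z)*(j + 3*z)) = -j + 7*z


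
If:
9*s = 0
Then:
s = 0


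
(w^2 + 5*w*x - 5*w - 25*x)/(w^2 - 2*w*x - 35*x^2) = (5 - w)/(-w + 7*x)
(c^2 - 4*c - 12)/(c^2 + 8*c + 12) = (c - 6)/(c + 6)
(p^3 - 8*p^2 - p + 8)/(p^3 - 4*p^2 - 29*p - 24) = (p - 1)/(p + 3)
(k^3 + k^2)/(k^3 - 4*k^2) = (k + 1)/(k - 4)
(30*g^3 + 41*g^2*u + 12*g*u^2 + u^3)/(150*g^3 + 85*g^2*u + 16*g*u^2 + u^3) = (g + u)/(5*g + u)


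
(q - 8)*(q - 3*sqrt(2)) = q^2 - 8*q - 3*sqrt(2)*q + 24*sqrt(2)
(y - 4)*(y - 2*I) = y^2 - 4*y - 2*I*y + 8*I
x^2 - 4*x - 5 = (x - 5)*(x + 1)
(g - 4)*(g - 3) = g^2 - 7*g + 12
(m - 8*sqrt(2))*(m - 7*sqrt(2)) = m^2 - 15*sqrt(2)*m + 112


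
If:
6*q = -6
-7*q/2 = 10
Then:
No Solution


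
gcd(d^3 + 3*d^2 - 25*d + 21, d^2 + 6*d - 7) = d^2 + 6*d - 7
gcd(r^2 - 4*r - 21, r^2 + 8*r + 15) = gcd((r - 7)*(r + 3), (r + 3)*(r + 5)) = r + 3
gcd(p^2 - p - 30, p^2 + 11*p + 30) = p + 5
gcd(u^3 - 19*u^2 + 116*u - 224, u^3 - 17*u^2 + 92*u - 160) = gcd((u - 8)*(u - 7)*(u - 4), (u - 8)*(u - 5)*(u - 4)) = u^2 - 12*u + 32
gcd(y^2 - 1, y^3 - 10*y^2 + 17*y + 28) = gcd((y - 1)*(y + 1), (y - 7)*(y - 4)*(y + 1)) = y + 1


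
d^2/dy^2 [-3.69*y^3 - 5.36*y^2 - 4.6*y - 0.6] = -22.14*y - 10.72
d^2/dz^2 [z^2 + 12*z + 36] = 2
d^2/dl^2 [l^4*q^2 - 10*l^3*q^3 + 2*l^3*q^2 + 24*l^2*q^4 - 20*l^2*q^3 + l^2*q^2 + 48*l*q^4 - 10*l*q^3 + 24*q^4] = q^2*(12*l^2 - 60*l*q + 12*l + 48*q^2 - 40*q + 2)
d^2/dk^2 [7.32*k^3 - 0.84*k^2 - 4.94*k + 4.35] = 43.92*k - 1.68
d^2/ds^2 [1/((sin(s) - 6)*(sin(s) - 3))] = (-4*sin(s)^4 + 27*sin(s)^3 - 3*sin(s)^2 - 216*sin(s) + 126)/((sin(s) - 6)^3*(sin(s) - 3)^3)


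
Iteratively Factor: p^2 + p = (p)*(p + 1)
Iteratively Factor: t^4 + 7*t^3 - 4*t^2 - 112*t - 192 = (t + 4)*(t^3 + 3*t^2 - 16*t - 48) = (t + 3)*(t + 4)*(t^2 - 16) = (t + 3)*(t + 4)^2*(t - 4)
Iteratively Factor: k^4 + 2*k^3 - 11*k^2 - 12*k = (k + 4)*(k^3 - 2*k^2 - 3*k) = (k + 1)*(k + 4)*(k^2 - 3*k) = k*(k + 1)*(k + 4)*(k - 3)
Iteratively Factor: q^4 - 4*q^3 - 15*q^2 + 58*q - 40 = (q - 5)*(q^3 + q^2 - 10*q + 8) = (q - 5)*(q - 1)*(q^2 + 2*q - 8) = (q - 5)*(q - 2)*(q - 1)*(q + 4)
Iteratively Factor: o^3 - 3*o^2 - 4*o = (o - 4)*(o^2 + o) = o*(o - 4)*(o + 1)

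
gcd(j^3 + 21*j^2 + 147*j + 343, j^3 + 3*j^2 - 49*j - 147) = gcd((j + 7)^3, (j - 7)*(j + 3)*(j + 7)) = j + 7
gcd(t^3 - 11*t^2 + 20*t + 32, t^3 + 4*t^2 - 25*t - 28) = t^2 - 3*t - 4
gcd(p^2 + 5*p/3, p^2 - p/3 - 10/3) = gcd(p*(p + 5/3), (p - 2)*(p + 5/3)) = p + 5/3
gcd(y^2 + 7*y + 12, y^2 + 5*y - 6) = 1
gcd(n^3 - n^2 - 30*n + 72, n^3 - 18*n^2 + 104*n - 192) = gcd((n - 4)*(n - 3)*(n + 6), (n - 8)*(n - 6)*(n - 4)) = n - 4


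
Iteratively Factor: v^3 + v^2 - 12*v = (v - 3)*(v^2 + 4*v) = (v - 3)*(v + 4)*(v)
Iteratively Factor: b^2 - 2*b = (b - 2)*(b)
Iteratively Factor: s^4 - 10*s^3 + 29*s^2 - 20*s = (s - 4)*(s^3 - 6*s^2 + 5*s) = (s - 4)*(s - 1)*(s^2 - 5*s) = (s - 5)*(s - 4)*(s - 1)*(s)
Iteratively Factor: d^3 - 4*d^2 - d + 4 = (d + 1)*(d^2 - 5*d + 4) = (d - 4)*(d + 1)*(d - 1)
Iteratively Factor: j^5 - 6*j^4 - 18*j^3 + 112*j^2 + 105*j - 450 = (j + 3)*(j^4 - 9*j^3 + 9*j^2 + 85*j - 150) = (j - 2)*(j + 3)*(j^3 - 7*j^2 - 5*j + 75) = (j - 5)*(j - 2)*(j + 3)*(j^2 - 2*j - 15) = (j - 5)*(j - 2)*(j + 3)^2*(j - 5)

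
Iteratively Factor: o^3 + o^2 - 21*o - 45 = (o - 5)*(o^2 + 6*o + 9) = (o - 5)*(o + 3)*(o + 3)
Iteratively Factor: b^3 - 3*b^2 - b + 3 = (b + 1)*(b^2 - 4*b + 3) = (b - 3)*(b + 1)*(b - 1)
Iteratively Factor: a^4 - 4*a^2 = (a)*(a^3 - 4*a) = a*(a + 2)*(a^2 - 2*a) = a^2*(a + 2)*(a - 2)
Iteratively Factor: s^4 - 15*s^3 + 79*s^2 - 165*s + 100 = (s - 1)*(s^3 - 14*s^2 + 65*s - 100) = (s - 4)*(s - 1)*(s^2 - 10*s + 25) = (s - 5)*(s - 4)*(s - 1)*(s - 5)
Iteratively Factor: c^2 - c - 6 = (c - 3)*(c + 2)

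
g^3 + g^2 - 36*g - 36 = (g - 6)*(g + 1)*(g + 6)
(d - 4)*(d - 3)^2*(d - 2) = d^4 - 12*d^3 + 53*d^2 - 102*d + 72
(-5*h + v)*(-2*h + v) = 10*h^2 - 7*h*v + v^2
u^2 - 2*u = u*(u - 2)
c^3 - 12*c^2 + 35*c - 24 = (c - 8)*(c - 3)*(c - 1)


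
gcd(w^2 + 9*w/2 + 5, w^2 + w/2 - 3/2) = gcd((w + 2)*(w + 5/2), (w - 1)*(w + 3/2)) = 1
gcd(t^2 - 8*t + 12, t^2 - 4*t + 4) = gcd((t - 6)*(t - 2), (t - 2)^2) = t - 2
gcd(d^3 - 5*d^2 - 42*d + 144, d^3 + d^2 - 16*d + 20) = 1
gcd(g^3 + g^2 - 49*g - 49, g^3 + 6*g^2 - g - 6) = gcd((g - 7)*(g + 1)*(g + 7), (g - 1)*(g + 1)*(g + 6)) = g + 1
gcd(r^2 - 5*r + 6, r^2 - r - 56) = 1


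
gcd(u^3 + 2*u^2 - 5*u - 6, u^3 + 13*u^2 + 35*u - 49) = 1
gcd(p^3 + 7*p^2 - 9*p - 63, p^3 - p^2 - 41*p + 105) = p^2 + 4*p - 21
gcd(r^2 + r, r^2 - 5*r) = r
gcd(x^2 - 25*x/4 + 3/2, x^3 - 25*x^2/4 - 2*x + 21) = x - 6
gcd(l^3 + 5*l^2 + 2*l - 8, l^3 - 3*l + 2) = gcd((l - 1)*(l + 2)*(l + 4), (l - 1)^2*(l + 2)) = l^2 + l - 2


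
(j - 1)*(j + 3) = j^2 + 2*j - 3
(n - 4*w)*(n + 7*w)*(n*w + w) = n^3*w + 3*n^2*w^2 + n^2*w - 28*n*w^3 + 3*n*w^2 - 28*w^3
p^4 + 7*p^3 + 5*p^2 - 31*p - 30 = (p - 2)*(p + 1)*(p + 3)*(p + 5)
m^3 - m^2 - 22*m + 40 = (m - 4)*(m - 2)*(m + 5)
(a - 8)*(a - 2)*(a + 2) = a^3 - 8*a^2 - 4*a + 32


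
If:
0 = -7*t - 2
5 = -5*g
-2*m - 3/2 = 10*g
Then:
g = -1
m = 17/4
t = -2/7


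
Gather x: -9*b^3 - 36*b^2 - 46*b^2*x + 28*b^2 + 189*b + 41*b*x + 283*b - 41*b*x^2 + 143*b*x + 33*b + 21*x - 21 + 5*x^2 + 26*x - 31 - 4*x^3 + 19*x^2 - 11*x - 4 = -9*b^3 - 8*b^2 + 505*b - 4*x^3 + x^2*(24 - 41*b) + x*(-46*b^2 + 184*b + 36) - 56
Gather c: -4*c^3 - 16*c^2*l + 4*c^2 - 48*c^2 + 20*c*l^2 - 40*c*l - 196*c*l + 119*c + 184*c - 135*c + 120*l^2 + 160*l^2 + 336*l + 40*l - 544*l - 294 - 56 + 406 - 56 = -4*c^3 + c^2*(-16*l - 44) + c*(20*l^2 - 236*l + 168) + 280*l^2 - 168*l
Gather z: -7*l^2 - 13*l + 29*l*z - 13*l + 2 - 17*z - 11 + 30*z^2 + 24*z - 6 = -7*l^2 - 26*l + 30*z^2 + z*(29*l + 7) - 15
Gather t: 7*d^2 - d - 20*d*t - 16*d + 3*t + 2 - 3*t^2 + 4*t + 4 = 7*d^2 - 17*d - 3*t^2 + t*(7 - 20*d) + 6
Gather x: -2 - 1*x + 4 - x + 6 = 8 - 2*x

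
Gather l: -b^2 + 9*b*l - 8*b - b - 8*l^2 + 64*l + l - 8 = -b^2 - 9*b - 8*l^2 + l*(9*b + 65) - 8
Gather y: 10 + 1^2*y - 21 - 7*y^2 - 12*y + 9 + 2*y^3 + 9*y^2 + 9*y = 2*y^3 + 2*y^2 - 2*y - 2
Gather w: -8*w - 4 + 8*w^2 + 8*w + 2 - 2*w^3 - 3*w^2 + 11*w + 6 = -2*w^3 + 5*w^2 + 11*w + 4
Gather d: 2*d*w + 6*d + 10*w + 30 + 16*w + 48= d*(2*w + 6) + 26*w + 78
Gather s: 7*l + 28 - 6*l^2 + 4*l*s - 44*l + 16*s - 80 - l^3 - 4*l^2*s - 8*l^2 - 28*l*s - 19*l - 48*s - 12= -l^3 - 14*l^2 - 56*l + s*(-4*l^2 - 24*l - 32) - 64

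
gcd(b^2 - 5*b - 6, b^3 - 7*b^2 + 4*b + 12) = b^2 - 5*b - 6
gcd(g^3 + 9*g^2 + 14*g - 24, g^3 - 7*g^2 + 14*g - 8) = g - 1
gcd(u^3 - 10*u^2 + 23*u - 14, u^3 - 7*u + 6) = u^2 - 3*u + 2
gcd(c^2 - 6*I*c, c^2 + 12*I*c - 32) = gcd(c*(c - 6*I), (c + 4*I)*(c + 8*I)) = 1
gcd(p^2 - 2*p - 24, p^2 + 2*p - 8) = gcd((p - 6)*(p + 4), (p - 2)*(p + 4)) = p + 4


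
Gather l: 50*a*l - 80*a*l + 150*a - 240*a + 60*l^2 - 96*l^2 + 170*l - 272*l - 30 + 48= -90*a - 36*l^2 + l*(-30*a - 102) + 18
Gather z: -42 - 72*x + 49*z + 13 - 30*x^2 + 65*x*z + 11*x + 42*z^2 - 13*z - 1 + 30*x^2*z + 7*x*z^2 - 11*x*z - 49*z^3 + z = -30*x^2 - 61*x - 49*z^3 + z^2*(7*x + 42) + z*(30*x^2 + 54*x + 37) - 30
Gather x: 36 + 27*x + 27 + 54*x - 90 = 81*x - 27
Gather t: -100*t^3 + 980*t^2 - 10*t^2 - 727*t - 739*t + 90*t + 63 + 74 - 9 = -100*t^3 + 970*t^2 - 1376*t + 128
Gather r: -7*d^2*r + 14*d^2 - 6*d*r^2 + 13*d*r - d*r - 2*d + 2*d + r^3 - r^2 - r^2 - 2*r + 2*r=14*d^2 + r^3 + r^2*(-6*d - 2) + r*(-7*d^2 + 12*d)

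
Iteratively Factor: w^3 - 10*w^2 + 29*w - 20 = (w - 1)*(w^2 - 9*w + 20) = (w - 4)*(w - 1)*(w - 5)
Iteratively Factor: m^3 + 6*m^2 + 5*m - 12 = (m - 1)*(m^2 + 7*m + 12) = (m - 1)*(m + 3)*(m + 4)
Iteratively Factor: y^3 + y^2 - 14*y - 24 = (y + 2)*(y^2 - y - 12) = (y - 4)*(y + 2)*(y + 3)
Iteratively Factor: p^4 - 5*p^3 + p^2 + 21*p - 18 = (p + 2)*(p^3 - 7*p^2 + 15*p - 9) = (p - 3)*(p + 2)*(p^2 - 4*p + 3) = (p - 3)*(p - 1)*(p + 2)*(p - 3)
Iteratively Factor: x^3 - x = (x + 1)*(x^2 - x) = (x - 1)*(x + 1)*(x)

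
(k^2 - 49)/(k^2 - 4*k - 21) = (k + 7)/(k + 3)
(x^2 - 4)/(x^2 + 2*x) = (x - 2)/x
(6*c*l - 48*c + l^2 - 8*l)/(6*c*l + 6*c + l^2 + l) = (l - 8)/(l + 1)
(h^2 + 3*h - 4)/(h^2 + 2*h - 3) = (h + 4)/(h + 3)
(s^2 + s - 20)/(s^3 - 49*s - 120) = (s - 4)/(s^2 - 5*s - 24)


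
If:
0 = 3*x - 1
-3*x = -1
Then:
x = 1/3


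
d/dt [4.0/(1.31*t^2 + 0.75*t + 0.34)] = (-10.48*t - 3.0)/(1.31*t^2 + 0.75*t + 0.34)^2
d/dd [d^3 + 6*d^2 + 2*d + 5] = 3*d^2 + 12*d + 2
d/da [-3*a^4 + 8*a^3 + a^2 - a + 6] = -12*a^3 + 24*a^2 + 2*a - 1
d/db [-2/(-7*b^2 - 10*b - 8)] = 4*(-7*b - 5)/(7*b^2 + 10*b + 8)^2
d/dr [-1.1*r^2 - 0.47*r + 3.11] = -2.2*r - 0.47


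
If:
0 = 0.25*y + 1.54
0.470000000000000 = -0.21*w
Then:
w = -2.24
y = -6.16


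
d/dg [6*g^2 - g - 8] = 12*g - 1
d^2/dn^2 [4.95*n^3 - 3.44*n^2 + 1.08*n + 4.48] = 29.7*n - 6.88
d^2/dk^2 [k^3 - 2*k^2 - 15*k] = 6*k - 4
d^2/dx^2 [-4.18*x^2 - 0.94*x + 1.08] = -8.36000000000000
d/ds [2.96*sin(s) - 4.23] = 2.96*cos(s)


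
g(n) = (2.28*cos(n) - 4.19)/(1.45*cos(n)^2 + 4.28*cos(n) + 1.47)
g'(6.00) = 0.17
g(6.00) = -0.29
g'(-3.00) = 0.47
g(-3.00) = 4.79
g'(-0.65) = 0.52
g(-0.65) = -0.41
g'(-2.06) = 268.12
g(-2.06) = 23.80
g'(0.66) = -0.53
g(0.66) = -0.42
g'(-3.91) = -10.24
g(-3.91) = 6.80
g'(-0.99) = 1.24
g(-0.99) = -0.69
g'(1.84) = -91.09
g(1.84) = -11.05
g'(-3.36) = -0.77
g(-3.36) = 4.84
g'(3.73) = 4.18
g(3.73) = 5.60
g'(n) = (2.9*sin(n)*cos(n) + 4.28*sin(n))*(2.28*cos(n) - 4.19)/(1.45*cos(n)^2 + 4.28*cos(n) + 1.47)^2 - 2.28*sin(n)/(1.45*cos(n)^2 + 4.28*cos(n) + 1.47) = (3.306*cos(n)^2 - 12.151*cos(n) - 21.2848)*sin(n)/(2.1025*cos(n)^4 + 12.412*cos(n)^3 + 22.5814*cos(n)^2 + 12.5832*cos(n) + 2.1609)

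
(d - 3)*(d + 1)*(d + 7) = d^3 + 5*d^2 - 17*d - 21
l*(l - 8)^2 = l^3 - 16*l^2 + 64*l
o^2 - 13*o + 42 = (o - 7)*(o - 6)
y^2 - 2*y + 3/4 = (y - 3/2)*(y - 1/2)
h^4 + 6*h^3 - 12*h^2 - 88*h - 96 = (h - 4)*(h + 2)^2*(h + 6)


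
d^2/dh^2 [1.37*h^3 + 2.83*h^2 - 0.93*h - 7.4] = 8.22*h + 5.66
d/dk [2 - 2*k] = -2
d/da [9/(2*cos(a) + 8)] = 9*sin(a)/(2*(cos(a) + 4)^2)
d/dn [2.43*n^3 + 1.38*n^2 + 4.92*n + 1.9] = 7.29*n^2 + 2.76*n + 4.92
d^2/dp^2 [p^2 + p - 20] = 2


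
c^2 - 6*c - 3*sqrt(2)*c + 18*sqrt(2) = (c - 6)*(c - 3*sqrt(2))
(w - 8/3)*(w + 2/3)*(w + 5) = w^3 + 3*w^2 - 106*w/9 - 80/9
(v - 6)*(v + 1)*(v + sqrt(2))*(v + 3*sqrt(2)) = v^4 - 5*v^3 + 4*sqrt(2)*v^3 - 20*sqrt(2)*v^2 - 24*sqrt(2)*v - 30*v - 36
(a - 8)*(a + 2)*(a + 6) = a^3 - 52*a - 96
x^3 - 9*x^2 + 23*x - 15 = (x - 5)*(x - 3)*(x - 1)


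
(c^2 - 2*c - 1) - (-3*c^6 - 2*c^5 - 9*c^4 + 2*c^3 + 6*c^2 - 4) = 3*c^6 + 2*c^5 + 9*c^4 - 2*c^3 - 5*c^2 - 2*c + 3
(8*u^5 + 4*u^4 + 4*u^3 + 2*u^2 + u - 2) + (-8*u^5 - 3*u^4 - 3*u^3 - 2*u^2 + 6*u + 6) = u^4 + u^3 + 7*u + 4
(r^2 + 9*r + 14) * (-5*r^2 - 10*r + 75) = -5*r^4 - 55*r^3 - 85*r^2 + 535*r + 1050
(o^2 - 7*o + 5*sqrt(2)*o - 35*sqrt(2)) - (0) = o^2 - 7*o + 5*sqrt(2)*o - 35*sqrt(2)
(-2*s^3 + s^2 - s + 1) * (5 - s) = 2*s^4 - 11*s^3 + 6*s^2 - 6*s + 5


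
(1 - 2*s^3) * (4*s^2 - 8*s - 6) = -8*s^5 + 16*s^4 + 12*s^3 + 4*s^2 - 8*s - 6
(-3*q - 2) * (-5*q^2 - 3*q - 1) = 15*q^3 + 19*q^2 + 9*q + 2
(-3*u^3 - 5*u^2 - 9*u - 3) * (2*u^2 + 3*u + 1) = -6*u^5 - 19*u^4 - 36*u^3 - 38*u^2 - 18*u - 3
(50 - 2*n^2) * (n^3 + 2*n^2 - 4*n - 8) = -2*n^5 - 4*n^4 + 58*n^3 + 116*n^2 - 200*n - 400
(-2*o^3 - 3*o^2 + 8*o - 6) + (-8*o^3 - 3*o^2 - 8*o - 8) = -10*o^3 - 6*o^2 - 14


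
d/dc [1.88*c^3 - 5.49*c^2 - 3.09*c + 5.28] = 5.64*c^2 - 10.98*c - 3.09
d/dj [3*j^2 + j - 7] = 6*j + 1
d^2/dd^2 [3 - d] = 0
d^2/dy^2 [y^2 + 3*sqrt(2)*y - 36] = 2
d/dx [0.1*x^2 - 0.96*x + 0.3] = 0.2*x - 0.96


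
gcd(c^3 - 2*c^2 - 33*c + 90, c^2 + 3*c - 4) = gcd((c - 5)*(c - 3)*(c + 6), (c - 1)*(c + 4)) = 1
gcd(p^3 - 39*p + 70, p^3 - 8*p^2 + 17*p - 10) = p^2 - 7*p + 10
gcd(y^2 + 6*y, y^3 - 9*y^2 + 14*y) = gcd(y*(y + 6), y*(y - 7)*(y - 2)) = y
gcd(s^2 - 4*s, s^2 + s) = s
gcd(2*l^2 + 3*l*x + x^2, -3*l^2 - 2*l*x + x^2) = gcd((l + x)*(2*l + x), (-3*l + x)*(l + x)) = l + x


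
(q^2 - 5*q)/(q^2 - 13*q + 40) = q/(q - 8)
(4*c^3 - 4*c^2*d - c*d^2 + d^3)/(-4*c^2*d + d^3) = (-c + d)/d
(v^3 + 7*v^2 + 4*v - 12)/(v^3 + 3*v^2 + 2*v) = (v^2 + 5*v - 6)/(v*(v + 1))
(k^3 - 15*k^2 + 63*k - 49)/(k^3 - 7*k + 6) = (k^2 - 14*k + 49)/(k^2 + k - 6)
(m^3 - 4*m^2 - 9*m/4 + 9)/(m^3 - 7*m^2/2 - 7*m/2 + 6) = (m - 3/2)/(m - 1)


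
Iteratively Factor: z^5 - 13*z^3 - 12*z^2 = (z - 4)*(z^4 + 4*z^3 + 3*z^2) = z*(z - 4)*(z^3 + 4*z^2 + 3*z) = z*(z - 4)*(z + 1)*(z^2 + 3*z) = z*(z - 4)*(z + 1)*(z + 3)*(z)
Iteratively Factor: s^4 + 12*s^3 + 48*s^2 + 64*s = (s + 4)*(s^3 + 8*s^2 + 16*s) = s*(s + 4)*(s^2 + 8*s + 16) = s*(s + 4)^2*(s + 4)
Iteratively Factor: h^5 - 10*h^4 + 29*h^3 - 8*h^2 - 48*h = (h - 3)*(h^4 - 7*h^3 + 8*h^2 + 16*h) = (h - 4)*(h - 3)*(h^3 - 3*h^2 - 4*h) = (h - 4)*(h - 3)*(h + 1)*(h^2 - 4*h) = h*(h - 4)*(h - 3)*(h + 1)*(h - 4)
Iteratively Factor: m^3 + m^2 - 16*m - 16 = (m + 4)*(m^2 - 3*m - 4) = (m + 1)*(m + 4)*(m - 4)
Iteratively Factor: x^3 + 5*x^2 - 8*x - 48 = (x + 4)*(x^2 + x - 12) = (x + 4)^2*(x - 3)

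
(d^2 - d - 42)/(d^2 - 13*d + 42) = (d + 6)/(d - 6)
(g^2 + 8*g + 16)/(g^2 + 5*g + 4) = (g + 4)/(g + 1)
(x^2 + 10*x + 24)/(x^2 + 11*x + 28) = (x + 6)/(x + 7)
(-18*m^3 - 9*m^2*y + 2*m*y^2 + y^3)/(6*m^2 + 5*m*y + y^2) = -3*m + y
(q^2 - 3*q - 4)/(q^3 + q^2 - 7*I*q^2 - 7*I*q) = (q - 4)/(q*(q - 7*I))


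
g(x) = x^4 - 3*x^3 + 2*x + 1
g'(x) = 4*x^3 - 9*x^2 + 2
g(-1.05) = 3.59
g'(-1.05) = -12.55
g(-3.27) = 213.70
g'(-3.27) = -234.10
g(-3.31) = 223.21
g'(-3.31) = -241.66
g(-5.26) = 1192.57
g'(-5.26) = -829.13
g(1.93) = -2.83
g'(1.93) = -2.77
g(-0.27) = 0.52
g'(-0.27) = 1.27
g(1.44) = -0.78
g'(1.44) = -4.72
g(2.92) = 4.85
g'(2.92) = 24.85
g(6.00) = 661.00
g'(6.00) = 542.00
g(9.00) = 4393.00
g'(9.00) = 2189.00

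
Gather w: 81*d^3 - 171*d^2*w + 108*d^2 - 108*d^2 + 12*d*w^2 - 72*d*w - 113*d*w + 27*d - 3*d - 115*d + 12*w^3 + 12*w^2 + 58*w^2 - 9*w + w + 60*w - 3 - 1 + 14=81*d^3 - 91*d + 12*w^3 + w^2*(12*d + 70) + w*(-171*d^2 - 185*d + 52) + 10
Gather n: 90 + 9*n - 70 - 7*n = 2*n + 20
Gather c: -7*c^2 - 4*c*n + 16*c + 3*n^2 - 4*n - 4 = -7*c^2 + c*(16 - 4*n) + 3*n^2 - 4*n - 4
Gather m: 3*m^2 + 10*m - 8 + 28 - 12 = 3*m^2 + 10*m + 8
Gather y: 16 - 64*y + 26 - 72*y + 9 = 51 - 136*y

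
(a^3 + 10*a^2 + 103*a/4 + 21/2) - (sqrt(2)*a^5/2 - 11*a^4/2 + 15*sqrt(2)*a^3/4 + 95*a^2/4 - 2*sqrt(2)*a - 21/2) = -sqrt(2)*a^5/2 + 11*a^4/2 - 15*sqrt(2)*a^3/4 + a^3 - 55*a^2/4 + 2*sqrt(2)*a + 103*a/4 + 21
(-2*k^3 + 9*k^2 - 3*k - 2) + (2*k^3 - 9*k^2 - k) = -4*k - 2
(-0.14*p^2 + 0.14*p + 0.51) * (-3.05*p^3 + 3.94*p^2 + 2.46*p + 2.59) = 0.427*p^5 - 0.9786*p^4 - 1.3483*p^3 + 1.9912*p^2 + 1.6172*p + 1.3209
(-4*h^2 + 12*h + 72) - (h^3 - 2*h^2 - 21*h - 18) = -h^3 - 2*h^2 + 33*h + 90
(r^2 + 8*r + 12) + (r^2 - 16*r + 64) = 2*r^2 - 8*r + 76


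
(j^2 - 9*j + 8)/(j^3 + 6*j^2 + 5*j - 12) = (j - 8)/(j^2 + 7*j + 12)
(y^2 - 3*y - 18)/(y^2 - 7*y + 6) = (y + 3)/(y - 1)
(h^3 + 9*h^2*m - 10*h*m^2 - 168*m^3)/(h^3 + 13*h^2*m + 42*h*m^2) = (h - 4*m)/h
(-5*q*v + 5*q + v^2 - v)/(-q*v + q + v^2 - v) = (5*q - v)/(q - v)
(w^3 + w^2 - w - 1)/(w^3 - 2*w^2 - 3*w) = (w^2 - 1)/(w*(w - 3))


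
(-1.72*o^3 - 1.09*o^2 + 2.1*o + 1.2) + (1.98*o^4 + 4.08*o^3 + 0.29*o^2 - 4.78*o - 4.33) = 1.98*o^4 + 2.36*o^3 - 0.8*o^2 - 2.68*o - 3.13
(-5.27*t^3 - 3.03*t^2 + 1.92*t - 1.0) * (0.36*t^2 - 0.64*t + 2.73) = -1.8972*t^5 + 2.282*t^4 - 11.7567*t^3 - 9.8607*t^2 + 5.8816*t - 2.73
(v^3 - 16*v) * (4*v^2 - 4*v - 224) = 4*v^5 - 4*v^4 - 288*v^3 + 64*v^2 + 3584*v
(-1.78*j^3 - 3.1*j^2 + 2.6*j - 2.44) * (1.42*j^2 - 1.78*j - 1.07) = -2.5276*j^5 - 1.2336*j^4 + 11.1146*j^3 - 4.7758*j^2 + 1.5612*j + 2.6108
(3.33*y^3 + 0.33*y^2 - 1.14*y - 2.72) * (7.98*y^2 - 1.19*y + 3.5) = 26.5734*y^5 - 1.3293*y^4 + 2.1651*y^3 - 19.194*y^2 - 0.7532*y - 9.52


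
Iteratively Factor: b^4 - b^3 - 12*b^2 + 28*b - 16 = (b - 2)*(b^3 + b^2 - 10*b + 8) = (b - 2)*(b + 4)*(b^2 - 3*b + 2) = (b - 2)^2*(b + 4)*(b - 1)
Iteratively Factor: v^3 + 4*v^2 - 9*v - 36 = (v - 3)*(v^2 + 7*v + 12) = (v - 3)*(v + 4)*(v + 3)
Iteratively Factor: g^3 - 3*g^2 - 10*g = (g - 5)*(g^2 + 2*g) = g*(g - 5)*(g + 2)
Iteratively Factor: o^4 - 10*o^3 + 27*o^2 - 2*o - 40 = (o - 5)*(o^3 - 5*o^2 + 2*o + 8) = (o - 5)*(o + 1)*(o^2 - 6*o + 8) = (o - 5)*(o - 4)*(o + 1)*(o - 2)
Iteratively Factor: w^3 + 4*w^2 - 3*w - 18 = (w + 3)*(w^2 + w - 6) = (w + 3)^2*(w - 2)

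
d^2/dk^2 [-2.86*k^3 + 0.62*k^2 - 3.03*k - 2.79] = 1.24 - 17.16*k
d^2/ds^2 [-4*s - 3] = 0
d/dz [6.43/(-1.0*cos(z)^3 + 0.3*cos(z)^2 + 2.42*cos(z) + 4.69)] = (-19.29*cos(z)^2 + 3.858*cos(z) + 15.5606)*sin(z)/(-1.0*cos(z)^3 + 0.3*cos(z)^2 + 2.42*cos(z) + 4.69)^2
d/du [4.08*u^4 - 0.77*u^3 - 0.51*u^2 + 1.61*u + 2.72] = 16.32*u^3 - 2.31*u^2 - 1.02*u + 1.61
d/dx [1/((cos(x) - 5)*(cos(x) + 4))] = (-sin(x) + sin(2*x))/((cos(x) - 5)^2*(cos(x) + 4)^2)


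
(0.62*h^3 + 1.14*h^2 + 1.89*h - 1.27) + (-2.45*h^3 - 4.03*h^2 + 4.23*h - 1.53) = -1.83*h^3 - 2.89*h^2 + 6.12*h - 2.8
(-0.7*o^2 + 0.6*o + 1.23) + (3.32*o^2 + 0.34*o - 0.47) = 2.62*o^2 + 0.94*o + 0.76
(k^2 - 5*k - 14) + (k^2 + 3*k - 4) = 2*k^2 - 2*k - 18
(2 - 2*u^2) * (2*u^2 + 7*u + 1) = -4*u^4 - 14*u^3 + 2*u^2 + 14*u + 2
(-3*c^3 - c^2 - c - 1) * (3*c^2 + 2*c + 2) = -9*c^5 - 9*c^4 - 11*c^3 - 7*c^2 - 4*c - 2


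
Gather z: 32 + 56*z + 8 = 56*z + 40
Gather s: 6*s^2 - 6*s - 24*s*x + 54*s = 6*s^2 + s*(48 - 24*x)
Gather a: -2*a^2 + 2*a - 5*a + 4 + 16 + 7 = -2*a^2 - 3*a + 27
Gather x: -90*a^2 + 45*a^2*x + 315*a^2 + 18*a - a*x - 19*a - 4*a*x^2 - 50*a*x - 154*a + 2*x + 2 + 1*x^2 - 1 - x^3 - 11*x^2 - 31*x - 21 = 225*a^2 - 155*a - x^3 + x^2*(-4*a - 10) + x*(45*a^2 - 51*a - 29) - 20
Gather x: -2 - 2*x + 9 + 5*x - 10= 3*x - 3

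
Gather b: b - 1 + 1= b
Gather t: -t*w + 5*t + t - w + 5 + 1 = t*(6 - w) - w + 6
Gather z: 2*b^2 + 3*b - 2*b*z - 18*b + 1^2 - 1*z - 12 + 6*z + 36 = 2*b^2 - 15*b + z*(5 - 2*b) + 25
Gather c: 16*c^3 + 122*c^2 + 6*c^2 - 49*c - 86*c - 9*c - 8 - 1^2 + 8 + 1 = 16*c^3 + 128*c^2 - 144*c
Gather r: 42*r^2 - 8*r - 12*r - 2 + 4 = 42*r^2 - 20*r + 2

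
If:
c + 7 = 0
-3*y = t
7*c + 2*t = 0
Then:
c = -7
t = 49/2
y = -49/6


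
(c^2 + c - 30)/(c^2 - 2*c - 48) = (c - 5)/(c - 8)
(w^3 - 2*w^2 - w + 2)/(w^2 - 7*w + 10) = (w^2 - 1)/(w - 5)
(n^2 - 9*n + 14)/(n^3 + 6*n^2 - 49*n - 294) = (n - 2)/(n^2 + 13*n + 42)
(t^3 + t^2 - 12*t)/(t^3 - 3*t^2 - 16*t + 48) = t/(t - 4)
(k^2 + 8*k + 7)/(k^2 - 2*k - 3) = (k + 7)/(k - 3)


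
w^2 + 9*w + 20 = (w + 4)*(w + 5)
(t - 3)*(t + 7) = t^2 + 4*t - 21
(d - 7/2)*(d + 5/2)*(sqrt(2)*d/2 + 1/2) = sqrt(2)*d^3/2 - sqrt(2)*d^2/2 + d^2/2 - 35*sqrt(2)*d/8 - d/2 - 35/8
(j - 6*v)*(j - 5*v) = j^2 - 11*j*v + 30*v^2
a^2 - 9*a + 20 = (a - 5)*(a - 4)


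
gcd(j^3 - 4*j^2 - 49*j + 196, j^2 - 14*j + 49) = j - 7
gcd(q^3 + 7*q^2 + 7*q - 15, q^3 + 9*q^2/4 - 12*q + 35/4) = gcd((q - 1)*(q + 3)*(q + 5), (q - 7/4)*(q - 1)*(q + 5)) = q^2 + 4*q - 5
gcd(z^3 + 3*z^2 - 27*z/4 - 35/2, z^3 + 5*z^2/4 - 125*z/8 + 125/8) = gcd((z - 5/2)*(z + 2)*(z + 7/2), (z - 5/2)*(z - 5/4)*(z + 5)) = z - 5/2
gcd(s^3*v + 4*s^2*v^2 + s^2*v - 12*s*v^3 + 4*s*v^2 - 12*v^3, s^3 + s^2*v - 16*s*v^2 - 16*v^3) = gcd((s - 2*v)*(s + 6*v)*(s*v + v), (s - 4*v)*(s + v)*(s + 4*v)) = 1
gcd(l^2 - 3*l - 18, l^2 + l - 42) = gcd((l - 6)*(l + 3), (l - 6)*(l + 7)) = l - 6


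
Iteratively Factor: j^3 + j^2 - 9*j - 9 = (j + 3)*(j^2 - 2*j - 3) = (j + 1)*(j + 3)*(j - 3)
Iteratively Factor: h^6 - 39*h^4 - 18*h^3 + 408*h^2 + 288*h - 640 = (h - 4)*(h^5 + 4*h^4 - 23*h^3 - 110*h^2 - 32*h + 160) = (h - 4)*(h + 4)*(h^4 - 23*h^2 - 18*h + 40) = (h - 5)*(h - 4)*(h + 4)*(h^3 + 5*h^2 + 2*h - 8) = (h - 5)*(h - 4)*(h + 4)^2*(h^2 + h - 2) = (h - 5)*(h - 4)*(h + 2)*(h + 4)^2*(h - 1)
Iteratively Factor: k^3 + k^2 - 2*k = (k - 1)*(k^2 + 2*k) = k*(k - 1)*(k + 2)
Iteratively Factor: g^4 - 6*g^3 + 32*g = (g + 2)*(g^3 - 8*g^2 + 16*g) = g*(g + 2)*(g^2 - 8*g + 16) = g*(g - 4)*(g + 2)*(g - 4)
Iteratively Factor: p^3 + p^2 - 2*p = (p)*(p^2 + p - 2) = p*(p + 2)*(p - 1)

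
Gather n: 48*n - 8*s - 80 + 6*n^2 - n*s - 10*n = 6*n^2 + n*(38 - s) - 8*s - 80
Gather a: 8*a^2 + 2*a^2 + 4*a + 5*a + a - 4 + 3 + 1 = 10*a^2 + 10*a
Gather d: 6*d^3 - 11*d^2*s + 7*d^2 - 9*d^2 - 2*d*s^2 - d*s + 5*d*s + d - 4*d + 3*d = 6*d^3 + d^2*(-11*s - 2) + d*(-2*s^2 + 4*s)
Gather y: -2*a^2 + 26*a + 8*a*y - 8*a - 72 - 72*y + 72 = -2*a^2 + 18*a + y*(8*a - 72)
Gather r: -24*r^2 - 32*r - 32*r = -24*r^2 - 64*r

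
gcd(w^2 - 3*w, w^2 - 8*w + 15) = w - 3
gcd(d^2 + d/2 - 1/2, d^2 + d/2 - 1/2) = d^2 + d/2 - 1/2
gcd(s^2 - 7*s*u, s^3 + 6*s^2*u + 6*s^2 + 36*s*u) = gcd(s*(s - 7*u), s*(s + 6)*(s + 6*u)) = s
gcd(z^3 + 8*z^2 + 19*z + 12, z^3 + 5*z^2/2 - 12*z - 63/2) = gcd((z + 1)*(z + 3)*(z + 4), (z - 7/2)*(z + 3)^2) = z + 3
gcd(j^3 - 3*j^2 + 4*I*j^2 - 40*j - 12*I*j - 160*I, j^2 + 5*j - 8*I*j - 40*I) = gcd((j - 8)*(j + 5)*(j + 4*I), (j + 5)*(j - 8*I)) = j + 5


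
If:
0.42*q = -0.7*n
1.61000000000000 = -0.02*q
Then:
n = 48.30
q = -80.50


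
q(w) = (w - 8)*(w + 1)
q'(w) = 2*w - 7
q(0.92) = -13.59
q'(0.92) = -5.16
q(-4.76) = 47.98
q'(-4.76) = -16.52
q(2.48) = -19.21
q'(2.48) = -2.04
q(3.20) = -20.16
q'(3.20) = -0.60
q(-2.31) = 13.51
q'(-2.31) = -11.62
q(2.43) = -19.11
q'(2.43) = -2.14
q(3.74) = -20.19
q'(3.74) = 0.48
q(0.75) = -12.69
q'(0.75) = -5.50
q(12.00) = 52.00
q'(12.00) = 17.00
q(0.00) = -8.00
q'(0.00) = -7.00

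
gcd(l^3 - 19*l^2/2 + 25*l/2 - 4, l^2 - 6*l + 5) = l - 1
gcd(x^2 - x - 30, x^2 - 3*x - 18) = x - 6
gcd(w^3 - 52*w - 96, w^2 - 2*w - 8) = w + 2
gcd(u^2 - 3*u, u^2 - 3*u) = u^2 - 3*u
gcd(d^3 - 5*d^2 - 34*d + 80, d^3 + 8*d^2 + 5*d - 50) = d^2 + 3*d - 10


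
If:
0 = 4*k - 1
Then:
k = 1/4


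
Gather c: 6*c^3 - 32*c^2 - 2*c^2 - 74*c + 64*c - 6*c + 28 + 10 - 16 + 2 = 6*c^3 - 34*c^2 - 16*c + 24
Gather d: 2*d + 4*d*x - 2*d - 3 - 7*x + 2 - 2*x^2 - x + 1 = 4*d*x - 2*x^2 - 8*x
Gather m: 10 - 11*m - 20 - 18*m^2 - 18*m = -18*m^2 - 29*m - 10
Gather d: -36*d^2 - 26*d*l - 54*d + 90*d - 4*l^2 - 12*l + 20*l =-36*d^2 + d*(36 - 26*l) - 4*l^2 + 8*l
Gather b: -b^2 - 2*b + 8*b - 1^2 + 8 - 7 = -b^2 + 6*b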